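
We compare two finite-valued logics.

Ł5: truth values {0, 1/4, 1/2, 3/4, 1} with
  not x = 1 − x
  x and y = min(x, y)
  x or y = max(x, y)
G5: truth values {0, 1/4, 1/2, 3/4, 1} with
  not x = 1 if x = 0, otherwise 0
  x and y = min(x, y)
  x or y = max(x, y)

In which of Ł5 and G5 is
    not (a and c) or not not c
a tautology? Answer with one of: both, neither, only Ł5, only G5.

In Ł5: at a = 1/4, c = 1/4 the value is 3/4 — not a tautology.
In G5: every assignment gives 1 — tautology.

only G5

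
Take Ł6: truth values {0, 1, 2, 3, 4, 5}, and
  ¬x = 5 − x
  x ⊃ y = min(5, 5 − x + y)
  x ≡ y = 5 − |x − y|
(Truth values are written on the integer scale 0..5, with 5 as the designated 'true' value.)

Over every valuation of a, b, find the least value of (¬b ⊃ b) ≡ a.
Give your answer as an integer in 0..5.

0

Take a = 0, b = 3:
¬b = ¬3 = 2
¬b ⊃ b = 2 ⊃ 3 = 5
(¬b ⊃ b) ≡ a = 5 ≡ 0 = 0
No assignment yields a value below 0, so this is the minimum.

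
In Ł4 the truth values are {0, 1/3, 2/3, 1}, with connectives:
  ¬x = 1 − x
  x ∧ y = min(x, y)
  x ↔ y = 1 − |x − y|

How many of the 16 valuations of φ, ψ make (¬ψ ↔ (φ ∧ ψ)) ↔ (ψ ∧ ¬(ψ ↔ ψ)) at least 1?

φ = 0, ψ = 0 ↦ 1  ≥
φ = 0, ψ = 1/3 ↦ 2/3  <
φ = 0, ψ = 2/3 ↦ 1/3  <
φ = 0, ψ = 1 ↦ 0  <
φ = 1/3, ψ = 0 ↦ 1  ≥
φ = 1/3, ψ = 1/3 ↦ 1/3  <
φ = 1/3, ψ = 2/3 ↦ 0  <
φ = 1/3, ψ = 1 ↦ 1/3  <
φ = 2/3, ψ = 0 ↦ 1  ≥
φ = 2/3, ψ = 1/3 ↦ 1/3  <
φ = 2/3, ψ = 2/3 ↦ 1/3  <
φ = 2/3, ψ = 1 ↦ 2/3  <
φ = 1, ψ = 0 ↦ 1  ≥
φ = 1, ψ = 1/3 ↦ 1/3  <
φ = 1, ψ = 2/3 ↦ 1/3  <
φ = 1, ψ = 1 ↦ 1  ≥
So 5 of the 16 assignments meet the threshold.

5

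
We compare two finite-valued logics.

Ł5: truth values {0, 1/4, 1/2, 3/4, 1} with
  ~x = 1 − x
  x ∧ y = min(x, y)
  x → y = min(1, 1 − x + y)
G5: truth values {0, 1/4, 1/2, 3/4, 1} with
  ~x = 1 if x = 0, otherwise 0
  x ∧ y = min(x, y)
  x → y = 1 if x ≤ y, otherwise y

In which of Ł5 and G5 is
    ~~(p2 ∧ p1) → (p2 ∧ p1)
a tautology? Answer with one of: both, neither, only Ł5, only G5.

In Ł5: every assignment gives 1 — tautology.
In G5: at p1 = 1/4, p2 = 1/4 the value is 1/4 — not a tautology.

only Ł5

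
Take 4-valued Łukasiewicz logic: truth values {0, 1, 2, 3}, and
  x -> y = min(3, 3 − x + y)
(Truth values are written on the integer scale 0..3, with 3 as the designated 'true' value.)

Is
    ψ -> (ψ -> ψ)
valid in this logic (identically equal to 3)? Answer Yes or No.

ψ = 0 ↦ 3
ψ = 1 ↦ 3
ψ = 2 ↦ 3
ψ = 3 ↦ 3
Every assignment gives a value ≥ 3.

Yes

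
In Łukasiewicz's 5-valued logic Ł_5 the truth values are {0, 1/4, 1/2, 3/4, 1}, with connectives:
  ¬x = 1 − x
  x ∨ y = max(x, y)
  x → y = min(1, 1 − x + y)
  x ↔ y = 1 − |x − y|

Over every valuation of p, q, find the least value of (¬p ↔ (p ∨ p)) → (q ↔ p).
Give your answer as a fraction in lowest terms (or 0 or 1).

1/2

Take p = 1/2, q = 0:
¬p = ¬1/2 = 1/2
p ∨ p = 1/2 ∨ 1/2 = 1/2
¬p ↔ (p ∨ p) = 1/2 ↔ 1/2 = 1
q ↔ p = 0 ↔ 1/2 = 1/2
(¬p ↔ (p ∨ p)) → (q ↔ p) = 1 → 1/2 = 1/2
No assignment yields a value below 1/2, so this is the minimum.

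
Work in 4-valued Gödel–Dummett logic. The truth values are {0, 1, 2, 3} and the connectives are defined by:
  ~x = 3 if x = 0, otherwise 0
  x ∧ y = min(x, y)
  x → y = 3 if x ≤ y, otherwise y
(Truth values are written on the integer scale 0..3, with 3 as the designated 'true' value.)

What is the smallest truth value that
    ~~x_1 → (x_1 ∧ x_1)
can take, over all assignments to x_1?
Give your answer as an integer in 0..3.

Take x_1 = 1:
~x_1 = ~1 = 0
~~x_1 = ~0 = 3
x_1 ∧ x_1 = 1 ∧ 1 = 1
~~x_1 → (x_1 ∧ x_1) = 3 → 1 = 1
No assignment yields a value below 1, so this is the minimum.

1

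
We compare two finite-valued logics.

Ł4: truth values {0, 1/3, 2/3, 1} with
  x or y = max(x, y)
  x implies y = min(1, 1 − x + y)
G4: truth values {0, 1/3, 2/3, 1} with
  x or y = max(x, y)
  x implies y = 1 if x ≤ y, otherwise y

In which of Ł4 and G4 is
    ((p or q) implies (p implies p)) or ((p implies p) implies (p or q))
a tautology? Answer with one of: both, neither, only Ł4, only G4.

In Ł4: every assignment gives 1 — tautology.
In G4: every assignment gives 1 — tautology.

both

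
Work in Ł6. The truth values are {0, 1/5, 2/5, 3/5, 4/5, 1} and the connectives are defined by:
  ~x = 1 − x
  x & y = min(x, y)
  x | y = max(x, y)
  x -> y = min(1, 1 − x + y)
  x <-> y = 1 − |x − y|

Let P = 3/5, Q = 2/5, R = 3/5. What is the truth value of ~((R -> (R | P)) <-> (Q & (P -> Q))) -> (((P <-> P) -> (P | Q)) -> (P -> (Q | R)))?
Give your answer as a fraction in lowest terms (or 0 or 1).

1

R | P = 3/5 | 3/5 = 3/5
R -> (R | P) = 3/5 -> 3/5 = 1
P -> Q = 3/5 -> 2/5 = 4/5
Q & (P -> Q) = 2/5 & 4/5 = 2/5
(R -> (R | P)) <-> (Q & (P -> Q)) = 1 <-> 2/5 = 2/5
~((R -> (R | P)) <-> (Q & (P -> Q))) = ~2/5 = 3/5
P <-> P = 3/5 <-> 3/5 = 1
P | Q = 3/5 | 2/5 = 3/5
(P <-> P) -> (P | Q) = 1 -> 3/5 = 3/5
Q | R = 2/5 | 3/5 = 3/5
P -> (Q | R) = 3/5 -> 3/5 = 1
((P <-> P) -> (P | Q)) -> (P -> (Q | R)) = 3/5 -> 1 = 1
~((R -> (R | P)) <-> (Q & (P -> Q))) -> (((P <-> P) -> (P | Q)) -> (P -> (Q | R))) = 3/5 -> 1 = 1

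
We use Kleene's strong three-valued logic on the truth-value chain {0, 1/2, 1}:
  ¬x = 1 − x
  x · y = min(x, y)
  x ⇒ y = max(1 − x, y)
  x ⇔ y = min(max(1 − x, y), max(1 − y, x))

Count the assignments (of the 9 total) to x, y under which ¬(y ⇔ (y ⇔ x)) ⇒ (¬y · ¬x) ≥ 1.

3

x = 0, y = 0 ↦ 1  ≥
x = 0, y = 1/2 ↦ 1/2  <
x = 0, y = 1 ↦ 0  <
x = 1/2, y = 0 ↦ 1/2  <
x = 1/2, y = 1/2 ↦ 1/2  <
x = 1/2, y = 1 ↦ 1/2  <
x = 1, y = 0 ↦ 1  ≥
x = 1, y = 1/2 ↦ 1/2  <
x = 1, y = 1 ↦ 1  ≥
So 3 of the 9 assignments meet the threshold.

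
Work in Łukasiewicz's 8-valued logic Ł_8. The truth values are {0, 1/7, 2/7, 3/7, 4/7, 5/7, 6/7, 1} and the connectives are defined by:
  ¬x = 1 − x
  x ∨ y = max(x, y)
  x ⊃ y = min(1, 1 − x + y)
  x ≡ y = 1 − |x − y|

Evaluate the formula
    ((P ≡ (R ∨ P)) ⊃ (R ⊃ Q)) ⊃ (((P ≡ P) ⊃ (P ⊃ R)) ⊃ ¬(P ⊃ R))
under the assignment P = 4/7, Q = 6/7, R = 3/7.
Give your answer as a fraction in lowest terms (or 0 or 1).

R ∨ P = 3/7 ∨ 4/7 = 4/7
P ≡ (R ∨ P) = 4/7 ≡ 4/7 = 1
R ⊃ Q = 3/7 ⊃ 6/7 = 1
(P ≡ (R ∨ P)) ⊃ (R ⊃ Q) = 1 ⊃ 1 = 1
P ≡ P = 4/7 ≡ 4/7 = 1
P ⊃ R = 4/7 ⊃ 3/7 = 6/7
(P ≡ P) ⊃ (P ⊃ R) = 1 ⊃ 6/7 = 6/7
P ⊃ R = 4/7 ⊃ 3/7 = 6/7
¬(P ⊃ R) = ¬6/7 = 1/7
((P ≡ P) ⊃ (P ⊃ R)) ⊃ ¬(P ⊃ R) = 6/7 ⊃ 1/7 = 2/7
((P ≡ (R ∨ P)) ⊃ (R ⊃ Q)) ⊃ (((P ≡ P) ⊃ (P ⊃ R)) ⊃ ¬(P ⊃ R)) = 1 ⊃ 2/7 = 2/7

2/7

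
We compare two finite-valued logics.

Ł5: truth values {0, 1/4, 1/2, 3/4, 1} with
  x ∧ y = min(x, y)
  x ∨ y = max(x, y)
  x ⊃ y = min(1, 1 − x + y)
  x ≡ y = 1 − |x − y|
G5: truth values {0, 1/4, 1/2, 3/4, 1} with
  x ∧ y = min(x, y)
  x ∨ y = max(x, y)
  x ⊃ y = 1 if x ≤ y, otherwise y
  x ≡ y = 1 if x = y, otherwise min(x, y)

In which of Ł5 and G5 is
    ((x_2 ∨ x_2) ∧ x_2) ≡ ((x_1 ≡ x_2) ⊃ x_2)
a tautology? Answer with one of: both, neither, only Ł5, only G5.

In Ł5: at x_1 = 0, x_2 = 1/4 the value is 3/4 — not a tautology.
In G5: at x_1 = 0, x_2 = 1/4 the value is 1/4 — not a tautology.

neither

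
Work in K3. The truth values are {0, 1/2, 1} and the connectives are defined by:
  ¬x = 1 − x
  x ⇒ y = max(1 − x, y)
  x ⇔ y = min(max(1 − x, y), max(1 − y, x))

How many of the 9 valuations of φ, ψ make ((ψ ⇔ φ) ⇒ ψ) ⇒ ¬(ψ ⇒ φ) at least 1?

2

φ = 0, ψ = 0 ↦ 1  ≥
φ = 0, ψ = 1/2 ↦ 1/2  <
φ = 0, ψ = 1 ↦ 1  ≥
φ = 1/2, ψ = 0 ↦ 1/2  <
φ = 1/2, ψ = 1/2 ↦ 1/2  <
φ = 1/2, ψ = 1 ↦ 1/2  <
φ = 1, ψ = 0 ↦ 0  <
φ = 1, ψ = 1/2 ↦ 1/2  <
φ = 1, ψ = 1 ↦ 0  <
So 2 of the 9 assignments meet the threshold.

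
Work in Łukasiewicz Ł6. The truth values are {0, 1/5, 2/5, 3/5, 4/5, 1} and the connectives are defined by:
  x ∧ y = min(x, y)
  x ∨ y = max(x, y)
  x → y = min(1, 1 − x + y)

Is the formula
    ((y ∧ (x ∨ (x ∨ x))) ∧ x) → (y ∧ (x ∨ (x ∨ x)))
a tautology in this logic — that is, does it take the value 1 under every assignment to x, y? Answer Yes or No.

Yes

At x = 1/5, y = 3/5, for instance:
x ∨ x = 1/5 ∨ 1/5 = 1/5
x ∨ (x ∨ x) = 1/5 ∨ 1/5 = 1/5
y ∧ (x ∨ (x ∨ x)) = 3/5 ∧ 1/5 = 1/5
(y ∧ (x ∨ (x ∨ x))) ∧ x = 1/5 ∧ 1/5 = 1/5
((y ∧ (x ∨ (x ∨ x))) ∧ x) → (y ∧ (x ∨ (x ∨ x))) = 1/5 → 1/5 = 1
and checking the remaining 35 assignments likewise gives ≥ 1 in every case.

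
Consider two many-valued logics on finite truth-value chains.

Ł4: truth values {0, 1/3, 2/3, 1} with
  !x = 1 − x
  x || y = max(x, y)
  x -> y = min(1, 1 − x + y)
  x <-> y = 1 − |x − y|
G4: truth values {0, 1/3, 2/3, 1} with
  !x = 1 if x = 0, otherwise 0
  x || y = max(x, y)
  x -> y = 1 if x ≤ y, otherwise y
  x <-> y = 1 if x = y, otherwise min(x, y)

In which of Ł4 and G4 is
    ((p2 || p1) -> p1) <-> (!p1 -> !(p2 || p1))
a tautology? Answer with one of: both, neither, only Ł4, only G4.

only Ł4

In Ł4: every assignment gives 1 — tautology.
In G4: at p1 = 1/3, p2 = 2/3 the value is 1/3 — not a tautology.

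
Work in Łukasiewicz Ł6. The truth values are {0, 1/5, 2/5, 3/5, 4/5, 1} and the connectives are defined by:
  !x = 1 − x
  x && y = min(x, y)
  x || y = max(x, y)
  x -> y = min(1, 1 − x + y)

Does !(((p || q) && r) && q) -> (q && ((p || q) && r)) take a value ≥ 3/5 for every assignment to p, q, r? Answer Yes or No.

Counterexample: take p = 0, q = 0, r = 0.
p || q = 0 || 0 = 0
(p || q) && r = 0 && 0 = 0
((p || q) && r) && q = 0 && 0 = 0
!(((p || q) && r) && q) = !0 = 1
q && ((p || q) && r) = 0 && 0 = 0
!(((p || q) && r) && q) -> (q && ((p || q) && r)) = 1 -> 0 = 0
This gives 0, which is below 3/5.

No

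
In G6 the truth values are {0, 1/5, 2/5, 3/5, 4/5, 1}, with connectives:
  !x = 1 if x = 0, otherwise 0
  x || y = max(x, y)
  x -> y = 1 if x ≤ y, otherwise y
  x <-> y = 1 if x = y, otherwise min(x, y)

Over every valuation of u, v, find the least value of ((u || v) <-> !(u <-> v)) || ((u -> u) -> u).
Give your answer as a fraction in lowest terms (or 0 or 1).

Take u = 0, v = 1/5:
u || v = 0 || 1/5 = 1/5
u <-> v = 0 <-> 1/5 = 0
!(u <-> v) = !0 = 1
(u || v) <-> !(u <-> v) = 1/5 <-> 1 = 1/5
u -> u = 0 -> 0 = 1
(u -> u) -> u = 1 -> 0 = 0
((u || v) <-> !(u <-> v)) || ((u -> u) -> u) = 1/5 || 0 = 1/5
No assignment yields a value below 1/5, so this is the minimum.

1/5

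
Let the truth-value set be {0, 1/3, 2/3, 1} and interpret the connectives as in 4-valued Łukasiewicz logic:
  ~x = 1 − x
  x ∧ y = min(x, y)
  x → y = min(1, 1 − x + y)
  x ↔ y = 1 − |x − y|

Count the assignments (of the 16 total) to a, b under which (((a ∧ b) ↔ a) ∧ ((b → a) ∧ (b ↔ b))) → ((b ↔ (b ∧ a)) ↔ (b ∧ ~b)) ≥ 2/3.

a = 0, b = 0 ↦ 0  <
a = 0, b = 1/3 ↦ 1  ≥
a = 0, b = 2/3 ↦ 1  ≥
a = 0, b = 1 ↦ 1  ≥
a = 1/3, b = 0 ↦ 1/3  <
a = 1/3, b = 1/3 ↦ 1/3  <
a = 1/3, b = 2/3 ↦ 1  ≥
a = 1/3, b = 1 ↦ 1  ≥
a = 2/3, b = 0 ↦ 2/3  ≥
a = 2/3, b = 1/3 ↦ 2/3  ≥
a = 2/3, b = 2/3 ↦ 1/3  <
a = 2/3, b = 1 ↦ 2/3  ≥
a = 1, b = 0 ↦ 1  ≥
a = 1, b = 1/3 ↦ 1  ≥
a = 1, b = 2/3 ↦ 2/3  ≥
a = 1, b = 1 ↦ 0  <
So 11 of the 16 assignments meet the threshold.

11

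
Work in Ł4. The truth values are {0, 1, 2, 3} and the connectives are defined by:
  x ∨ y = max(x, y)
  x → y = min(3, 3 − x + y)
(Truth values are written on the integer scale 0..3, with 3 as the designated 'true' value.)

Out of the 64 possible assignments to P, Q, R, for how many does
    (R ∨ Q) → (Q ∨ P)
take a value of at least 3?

50

value 3: 50 assignments (counts)
value 2: 9 assignments
value 1: 4 assignments
value 0: 1 assignment
So 50 of the 64 assignments meet the threshold.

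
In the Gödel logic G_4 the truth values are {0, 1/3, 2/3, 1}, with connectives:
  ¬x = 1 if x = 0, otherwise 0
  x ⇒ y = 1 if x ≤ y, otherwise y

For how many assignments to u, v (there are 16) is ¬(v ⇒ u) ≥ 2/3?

u = 0, v = 0 ↦ 0  <
u = 0, v = 1/3 ↦ 1  ≥
u = 0, v = 2/3 ↦ 1  ≥
u = 0, v = 1 ↦ 1  ≥
u = 1/3, v = 0 ↦ 0  <
u = 1/3, v = 1/3 ↦ 0  <
u = 1/3, v = 2/3 ↦ 0  <
u = 1/3, v = 1 ↦ 0  <
u = 2/3, v = 0 ↦ 0  <
u = 2/3, v = 1/3 ↦ 0  <
u = 2/3, v = 2/3 ↦ 0  <
u = 2/3, v = 1 ↦ 0  <
u = 1, v = 0 ↦ 0  <
u = 1, v = 1/3 ↦ 0  <
u = 1, v = 2/3 ↦ 0  <
u = 1, v = 1 ↦ 0  <
So 3 of the 16 assignments meet the threshold.

3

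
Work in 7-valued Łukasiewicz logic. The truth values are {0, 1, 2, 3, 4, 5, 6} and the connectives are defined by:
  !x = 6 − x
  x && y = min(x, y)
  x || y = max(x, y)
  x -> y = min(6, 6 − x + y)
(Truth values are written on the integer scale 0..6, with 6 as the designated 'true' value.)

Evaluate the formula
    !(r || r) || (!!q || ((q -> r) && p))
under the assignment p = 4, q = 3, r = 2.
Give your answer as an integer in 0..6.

4

r || r = 2 || 2 = 2
!(r || r) = !2 = 4
!q = !3 = 3
!!q = !3 = 3
q -> r = 3 -> 2 = 5
(q -> r) && p = 5 && 4 = 4
!!q || ((q -> r) && p) = 3 || 4 = 4
!(r || r) || (!!q || ((q -> r) && p)) = 4 || 4 = 4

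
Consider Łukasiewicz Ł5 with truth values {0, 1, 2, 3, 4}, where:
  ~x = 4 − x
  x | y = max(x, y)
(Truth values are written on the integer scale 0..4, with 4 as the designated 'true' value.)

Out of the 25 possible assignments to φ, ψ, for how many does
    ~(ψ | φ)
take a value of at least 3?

4

value 4: 1 assignment (counts)
value 3: 3 assignments (counts)
value 2: 5 assignments
value 1: 7 assignments
value 0: 9 assignments
So 4 of the 25 assignments meet the threshold.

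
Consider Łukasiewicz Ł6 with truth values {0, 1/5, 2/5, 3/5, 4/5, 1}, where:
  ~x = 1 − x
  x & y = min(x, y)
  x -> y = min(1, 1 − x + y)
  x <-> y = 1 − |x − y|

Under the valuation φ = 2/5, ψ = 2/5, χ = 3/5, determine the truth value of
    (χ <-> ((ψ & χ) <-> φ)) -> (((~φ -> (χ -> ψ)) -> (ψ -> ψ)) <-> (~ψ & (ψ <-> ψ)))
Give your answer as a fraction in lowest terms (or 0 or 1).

1

ψ & χ = 2/5 & 3/5 = 2/5
(ψ & χ) <-> φ = 2/5 <-> 2/5 = 1
χ <-> ((ψ & χ) <-> φ) = 3/5 <-> 1 = 3/5
~φ = ~2/5 = 3/5
χ -> ψ = 3/5 -> 2/5 = 4/5
~φ -> (χ -> ψ) = 3/5 -> 4/5 = 1
ψ -> ψ = 2/5 -> 2/5 = 1
(~φ -> (χ -> ψ)) -> (ψ -> ψ) = 1 -> 1 = 1
~ψ = ~2/5 = 3/5
ψ <-> ψ = 2/5 <-> 2/5 = 1
~ψ & (ψ <-> ψ) = 3/5 & 1 = 3/5
((~φ -> (χ -> ψ)) -> (ψ -> ψ)) <-> (~ψ & (ψ <-> ψ)) = 1 <-> 3/5 = 3/5
(χ <-> ((ψ & χ) <-> φ)) -> (((~φ -> (χ -> ψ)) -> (ψ -> ψ)) <-> (~ψ & (ψ <-> ψ))) = 3/5 -> 3/5 = 1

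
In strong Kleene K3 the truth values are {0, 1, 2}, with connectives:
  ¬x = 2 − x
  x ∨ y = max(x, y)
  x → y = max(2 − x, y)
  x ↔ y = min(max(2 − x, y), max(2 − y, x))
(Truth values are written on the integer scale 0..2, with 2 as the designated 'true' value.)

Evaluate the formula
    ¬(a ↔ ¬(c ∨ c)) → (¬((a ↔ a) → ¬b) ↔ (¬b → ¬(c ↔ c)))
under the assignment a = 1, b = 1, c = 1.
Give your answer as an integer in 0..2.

c ∨ c = 1 ∨ 1 = 1
¬(c ∨ c) = ¬1 = 1
a ↔ ¬(c ∨ c) = 1 ↔ 1 = 1
¬(a ↔ ¬(c ∨ c)) = ¬1 = 1
a ↔ a = 1 ↔ 1 = 1
¬b = ¬1 = 1
(a ↔ a) → ¬b = 1 → 1 = 1
¬((a ↔ a) → ¬b) = ¬1 = 1
¬b = ¬1 = 1
c ↔ c = 1 ↔ 1 = 1
¬(c ↔ c) = ¬1 = 1
¬b → ¬(c ↔ c) = 1 → 1 = 1
¬((a ↔ a) → ¬b) ↔ (¬b → ¬(c ↔ c)) = 1 ↔ 1 = 1
¬(a ↔ ¬(c ∨ c)) → (¬((a ↔ a) → ¬b) ↔ (¬b → ¬(c ↔ c))) = 1 → 1 = 1

1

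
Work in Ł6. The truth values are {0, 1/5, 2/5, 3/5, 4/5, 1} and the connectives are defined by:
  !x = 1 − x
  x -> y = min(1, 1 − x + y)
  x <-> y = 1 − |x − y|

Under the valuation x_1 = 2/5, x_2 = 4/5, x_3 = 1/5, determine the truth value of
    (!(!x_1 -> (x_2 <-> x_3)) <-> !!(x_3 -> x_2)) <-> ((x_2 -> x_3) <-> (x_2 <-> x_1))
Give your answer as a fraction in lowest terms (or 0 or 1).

2/5

!x_1 = !2/5 = 3/5
x_2 <-> x_3 = 4/5 <-> 1/5 = 2/5
!x_1 -> (x_2 <-> x_3) = 3/5 -> 2/5 = 4/5
!(!x_1 -> (x_2 <-> x_3)) = !4/5 = 1/5
x_3 -> x_2 = 1/5 -> 4/5 = 1
!(x_3 -> x_2) = !1 = 0
!!(x_3 -> x_2) = !0 = 1
!(!x_1 -> (x_2 <-> x_3)) <-> !!(x_3 -> x_2) = 1/5 <-> 1 = 1/5
x_2 -> x_3 = 4/5 -> 1/5 = 2/5
x_2 <-> x_1 = 4/5 <-> 2/5 = 3/5
(x_2 -> x_3) <-> (x_2 <-> x_1) = 2/5 <-> 3/5 = 4/5
(!(!x_1 -> (x_2 <-> x_3)) <-> !!(x_3 -> x_2)) <-> ((x_2 -> x_3) <-> (x_2 <-> x_1)) = 1/5 <-> 4/5 = 2/5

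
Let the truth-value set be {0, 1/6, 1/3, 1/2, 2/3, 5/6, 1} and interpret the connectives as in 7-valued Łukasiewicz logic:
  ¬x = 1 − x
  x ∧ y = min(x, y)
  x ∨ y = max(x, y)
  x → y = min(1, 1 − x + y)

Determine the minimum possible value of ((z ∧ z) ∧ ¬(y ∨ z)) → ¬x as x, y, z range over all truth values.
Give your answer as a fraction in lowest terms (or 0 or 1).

1/2

Take x = 1, y = 0, z = 1/2:
z ∧ z = 1/2 ∧ 1/2 = 1/2
y ∨ z = 0 ∨ 1/2 = 1/2
¬(y ∨ z) = ¬1/2 = 1/2
(z ∧ z) ∧ ¬(y ∨ z) = 1/2 ∧ 1/2 = 1/2
¬x = ¬1 = 0
((z ∧ z) ∧ ¬(y ∨ z)) → ¬x = 1/2 → 0 = 1/2
No assignment yields a value below 1/2, so this is the minimum.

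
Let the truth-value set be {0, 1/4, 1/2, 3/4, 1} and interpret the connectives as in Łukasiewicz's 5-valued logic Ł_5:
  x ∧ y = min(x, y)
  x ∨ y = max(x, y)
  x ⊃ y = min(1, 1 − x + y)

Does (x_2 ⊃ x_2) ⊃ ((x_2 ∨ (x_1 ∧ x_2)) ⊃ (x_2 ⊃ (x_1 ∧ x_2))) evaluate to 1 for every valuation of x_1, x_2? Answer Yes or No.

Counterexample: take x_1 = 0, x_2 = 3/4.
x_2 ⊃ x_2 = 3/4 ⊃ 3/4 = 1
x_1 ∧ x_2 = 0 ∧ 3/4 = 0
x_2 ∨ (x_1 ∧ x_2) = 3/4 ∨ 0 = 3/4
x_1 ∧ x_2 = 0 ∧ 3/4 = 0
x_2 ⊃ (x_1 ∧ x_2) = 3/4 ⊃ 0 = 1/4
(x_2 ∨ (x_1 ∧ x_2)) ⊃ (x_2 ⊃ (x_1 ∧ x_2)) = 3/4 ⊃ 1/4 = 1/2
(x_2 ⊃ x_2) ⊃ ((x_2 ∨ (x_1 ∧ x_2)) ⊃ (x_2 ⊃ (x_1 ∧ x_2))) = 1 ⊃ 1/2 = 1/2
This gives 1/2 ≠ 1.

No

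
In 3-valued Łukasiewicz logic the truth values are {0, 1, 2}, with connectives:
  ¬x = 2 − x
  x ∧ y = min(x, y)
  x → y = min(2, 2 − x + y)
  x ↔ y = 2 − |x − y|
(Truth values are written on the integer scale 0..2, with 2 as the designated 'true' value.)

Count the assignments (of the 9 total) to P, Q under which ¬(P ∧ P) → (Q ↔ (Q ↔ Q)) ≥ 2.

6

P = 0, Q = 0 ↦ 0  <
P = 0, Q = 1 ↦ 1  <
P = 0, Q = 2 ↦ 2  ≥
P = 1, Q = 0 ↦ 1  <
P = 1, Q = 1 ↦ 2  ≥
P = 1, Q = 2 ↦ 2  ≥
P = 2, Q = 0 ↦ 2  ≥
P = 2, Q = 1 ↦ 2  ≥
P = 2, Q = 2 ↦ 2  ≥
So 6 of the 9 assignments meet the threshold.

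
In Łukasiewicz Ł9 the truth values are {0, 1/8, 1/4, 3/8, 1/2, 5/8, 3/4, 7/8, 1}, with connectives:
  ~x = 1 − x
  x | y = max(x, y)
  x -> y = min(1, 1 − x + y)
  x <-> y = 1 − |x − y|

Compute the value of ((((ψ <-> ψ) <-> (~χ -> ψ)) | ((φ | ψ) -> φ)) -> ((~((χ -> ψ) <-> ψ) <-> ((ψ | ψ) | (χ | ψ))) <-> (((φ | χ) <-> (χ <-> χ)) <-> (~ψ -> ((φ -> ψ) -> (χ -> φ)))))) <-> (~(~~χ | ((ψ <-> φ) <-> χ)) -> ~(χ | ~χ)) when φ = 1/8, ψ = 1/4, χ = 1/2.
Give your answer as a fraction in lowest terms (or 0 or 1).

ψ <-> ψ = 1/4 <-> 1/4 = 1
~χ = ~1/2 = 1/2
~χ -> ψ = 1/2 -> 1/4 = 3/4
(ψ <-> ψ) <-> (~χ -> ψ) = 1 <-> 3/4 = 3/4
φ | ψ = 1/8 | 1/4 = 1/4
(φ | ψ) -> φ = 1/4 -> 1/8 = 7/8
((ψ <-> ψ) <-> (~χ -> ψ)) | ((φ | ψ) -> φ) = 3/4 | 7/8 = 7/8
χ -> ψ = 1/2 -> 1/4 = 3/4
(χ -> ψ) <-> ψ = 3/4 <-> 1/4 = 1/2
~((χ -> ψ) <-> ψ) = ~1/2 = 1/2
ψ | ψ = 1/4 | 1/4 = 1/4
χ | ψ = 1/2 | 1/4 = 1/2
(ψ | ψ) | (χ | ψ) = 1/4 | 1/2 = 1/2
~((χ -> ψ) <-> ψ) <-> ((ψ | ψ) | (χ | ψ)) = 1/2 <-> 1/2 = 1
φ | χ = 1/8 | 1/2 = 1/2
χ <-> χ = 1/2 <-> 1/2 = 1
(φ | χ) <-> (χ <-> χ) = 1/2 <-> 1 = 1/2
~ψ = ~1/4 = 3/4
φ -> ψ = 1/8 -> 1/4 = 1
χ -> φ = 1/2 -> 1/8 = 5/8
(φ -> ψ) -> (χ -> φ) = 1 -> 5/8 = 5/8
~ψ -> ((φ -> ψ) -> (χ -> φ)) = 3/4 -> 5/8 = 7/8
((φ | χ) <-> (χ <-> χ)) <-> (~ψ -> ((φ -> ψ) -> (χ -> φ))) = 1/2 <-> 7/8 = 5/8
(~((χ -> ψ) <-> ψ) <-> ((ψ | ψ) | (χ | ψ))) <-> (((φ | χ) <-> (χ <-> χ)) <-> (~ψ -> ((φ -> ψ) -> (χ -> φ)))) = 1 <-> 5/8 = 5/8
(((ψ <-> ψ) <-> (~χ -> ψ)) | ((φ | ψ) -> φ)) -> ((~((χ -> ψ) <-> ψ) <-> ((ψ | ψ) | (χ | ψ))) <-> (((φ | χ) <-> (χ <-> χ)) <-> (~ψ -> ((φ -> ψ) -> (χ -> φ))))) = 7/8 -> 5/8 = 3/4
~χ = ~1/2 = 1/2
~~χ = ~1/2 = 1/2
ψ <-> φ = 1/4 <-> 1/8 = 7/8
(ψ <-> φ) <-> χ = 7/8 <-> 1/2 = 5/8
~~χ | ((ψ <-> φ) <-> χ) = 1/2 | 5/8 = 5/8
~(~~χ | ((ψ <-> φ) <-> χ)) = ~5/8 = 3/8
~χ = ~1/2 = 1/2
χ | ~χ = 1/2 | 1/2 = 1/2
~(χ | ~χ) = ~1/2 = 1/2
~(~~χ | ((ψ <-> φ) <-> χ)) -> ~(χ | ~χ) = 3/8 -> 1/2 = 1
((((ψ <-> ψ) <-> (~χ -> ψ)) | ((φ | ψ) -> φ)) -> ((~((χ -> ψ) <-> ψ) <-> ((ψ | ψ) | (χ | ψ))) <-> (((φ | χ) <-> (χ <-> χ)) <-> (~ψ -> ((φ -> ψ) -> (χ -> φ)))))) <-> (~(~~χ | ((ψ <-> φ) <-> χ)) -> ~(χ | ~χ)) = 3/4 <-> 1 = 3/4

3/4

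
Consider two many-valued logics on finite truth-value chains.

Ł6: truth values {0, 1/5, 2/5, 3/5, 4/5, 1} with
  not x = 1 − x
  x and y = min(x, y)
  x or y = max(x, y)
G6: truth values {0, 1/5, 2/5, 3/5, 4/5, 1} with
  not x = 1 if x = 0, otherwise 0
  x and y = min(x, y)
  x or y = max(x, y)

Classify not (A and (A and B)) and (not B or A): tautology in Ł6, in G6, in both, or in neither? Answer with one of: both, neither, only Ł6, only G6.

neither

In Ł6: at A = 0, B = 1/5 the value is 4/5 — not a tautology.
In G6: at A = 0, B = 1/5 the value is 0 — not a tautology.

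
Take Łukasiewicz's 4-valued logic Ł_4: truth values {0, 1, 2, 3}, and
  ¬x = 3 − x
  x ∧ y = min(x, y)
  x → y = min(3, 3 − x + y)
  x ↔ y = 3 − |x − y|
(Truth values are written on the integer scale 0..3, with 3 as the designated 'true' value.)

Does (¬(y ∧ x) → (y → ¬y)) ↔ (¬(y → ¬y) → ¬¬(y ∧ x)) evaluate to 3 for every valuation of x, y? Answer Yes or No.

x = 0, y = 0 ↦ 3
x = 0, y = 1 ↦ 3
x = 0, y = 2 ↦ 3
x = 0, y = 3 ↦ 3
x = 1, y = 0 ↦ 3
x = 1, y = 1 ↦ 3
x = 1, y = 2 ↦ 3
x = 1, y = 3 ↦ 3
x = 2, y = 0 ↦ 3
x = 2, y = 1 ↦ 3
x = 2, y = 2 ↦ 3
x = 2, y = 3 ↦ 3
x = 3, y = 0 ↦ 3
x = 3, y = 1 ↦ 3
x = 3, y = 2 ↦ 3
x = 3, y = 3 ↦ 3
Every assignment gives a value ≥ 3.

Yes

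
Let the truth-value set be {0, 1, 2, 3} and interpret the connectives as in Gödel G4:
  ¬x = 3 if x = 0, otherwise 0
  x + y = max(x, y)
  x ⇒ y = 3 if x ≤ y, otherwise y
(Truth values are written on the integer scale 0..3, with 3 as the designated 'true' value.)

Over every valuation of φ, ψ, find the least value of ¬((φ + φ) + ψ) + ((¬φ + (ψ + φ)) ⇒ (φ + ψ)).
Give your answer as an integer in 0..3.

Take φ = 0, ψ = 1:
φ + φ = 0 + 0 = 0
(φ + φ) + ψ = 0 + 1 = 1
¬((φ + φ) + ψ) = ¬1 = 0
¬φ = ¬0 = 3
ψ + φ = 1 + 0 = 1
¬φ + (ψ + φ) = 3 + 1 = 3
φ + ψ = 0 + 1 = 1
(¬φ + (ψ + φ)) ⇒ (φ + ψ) = 3 ⇒ 1 = 1
¬((φ + φ) + ψ) + ((¬φ + (ψ + φ)) ⇒ (φ + ψ)) = 0 + 1 = 1
No assignment yields a value below 1, so this is the minimum.

1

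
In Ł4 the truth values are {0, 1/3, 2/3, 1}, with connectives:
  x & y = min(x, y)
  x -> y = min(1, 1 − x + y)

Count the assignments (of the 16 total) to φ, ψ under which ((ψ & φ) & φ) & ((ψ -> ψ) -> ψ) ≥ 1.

φ = 0, ψ = 0 ↦ 0  <
φ = 0, ψ = 1/3 ↦ 0  <
φ = 0, ψ = 2/3 ↦ 0  <
φ = 0, ψ = 1 ↦ 0  <
φ = 1/3, ψ = 0 ↦ 0  <
φ = 1/3, ψ = 1/3 ↦ 1/3  <
φ = 1/3, ψ = 2/3 ↦ 1/3  <
φ = 1/3, ψ = 1 ↦ 1/3  <
φ = 2/3, ψ = 0 ↦ 0  <
φ = 2/3, ψ = 1/3 ↦ 1/3  <
φ = 2/3, ψ = 2/3 ↦ 2/3  <
φ = 2/3, ψ = 1 ↦ 2/3  <
φ = 1, ψ = 0 ↦ 0  <
φ = 1, ψ = 1/3 ↦ 1/3  <
φ = 1, ψ = 2/3 ↦ 2/3  <
φ = 1, ψ = 1 ↦ 1  ≥
So 1 of the 16 assignments meets the threshold.

1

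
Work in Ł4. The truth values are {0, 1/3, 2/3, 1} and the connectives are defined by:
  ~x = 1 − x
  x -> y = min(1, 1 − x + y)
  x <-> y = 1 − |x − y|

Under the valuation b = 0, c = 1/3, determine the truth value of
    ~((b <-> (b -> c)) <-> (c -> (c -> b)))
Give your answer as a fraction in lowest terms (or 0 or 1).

1

b -> c = 0 -> 1/3 = 1
b <-> (b -> c) = 0 <-> 1 = 0
c -> b = 1/3 -> 0 = 2/3
c -> (c -> b) = 1/3 -> 2/3 = 1
(b <-> (b -> c)) <-> (c -> (c -> b)) = 0 <-> 1 = 0
~((b <-> (b -> c)) <-> (c -> (c -> b))) = ~0 = 1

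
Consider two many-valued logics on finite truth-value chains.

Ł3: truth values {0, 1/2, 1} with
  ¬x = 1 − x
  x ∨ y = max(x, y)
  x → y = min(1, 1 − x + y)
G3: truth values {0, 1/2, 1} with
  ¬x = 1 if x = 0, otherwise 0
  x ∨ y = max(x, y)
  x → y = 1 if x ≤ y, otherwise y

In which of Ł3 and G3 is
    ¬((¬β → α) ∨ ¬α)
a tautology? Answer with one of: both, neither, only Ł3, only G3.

neither

In Ł3: at α = 0, β = 0 the value is 0 — not a tautology.
In G3: at α = 0, β = 0 the value is 0 — not a tautology.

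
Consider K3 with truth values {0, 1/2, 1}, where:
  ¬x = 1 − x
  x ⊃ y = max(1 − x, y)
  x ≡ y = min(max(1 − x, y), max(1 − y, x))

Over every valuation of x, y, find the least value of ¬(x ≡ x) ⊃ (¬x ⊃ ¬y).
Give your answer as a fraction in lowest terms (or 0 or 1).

Take x = 1/2, y = 1/2:
x ≡ x = 1/2 ≡ 1/2 = 1/2
¬(x ≡ x) = ¬1/2 = 1/2
¬x = ¬1/2 = 1/2
¬y = ¬1/2 = 1/2
¬x ⊃ ¬y = 1/2 ⊃ 1/2 = 1/2
¬(x ≡ x) ⊃ (¬x ⊃ ¬y) = 1/2 ⊃ 1/2 = 1/2
No assignment yields a value below 1/2, so this is the minimum.

1/2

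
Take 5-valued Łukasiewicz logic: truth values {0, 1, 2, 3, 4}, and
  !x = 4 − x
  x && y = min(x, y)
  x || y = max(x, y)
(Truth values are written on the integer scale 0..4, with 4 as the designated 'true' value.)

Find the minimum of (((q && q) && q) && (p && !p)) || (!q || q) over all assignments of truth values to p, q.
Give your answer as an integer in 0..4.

Take p = 0, q = 2:
q && q = 2 && 2 = 2
(q && q) && q = 2 && 2 = 2
!p = !0 = 4
p && !p = 0 && 4 = 0
((q && q) && q) && (p && !p) = 2 && 0 = 0
!q = !2 = 2
!q || q = 2 || 2 = 2
(((q && q) && q) && (p && !p)) || (!q || q) = 0 || 2 = 2
No assignment yields a value below 2, so this is the minimum.

2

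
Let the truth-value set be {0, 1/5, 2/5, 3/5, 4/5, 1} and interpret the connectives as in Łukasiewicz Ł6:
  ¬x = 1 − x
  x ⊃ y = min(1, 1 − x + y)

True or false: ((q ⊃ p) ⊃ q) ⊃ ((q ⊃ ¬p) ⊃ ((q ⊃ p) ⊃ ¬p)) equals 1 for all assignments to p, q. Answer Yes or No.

At p = 4/5, q = 1, for instance:
q ⊃ p = 1 ⊃ 4/5 = 4/5
(q ⊃ p) ⊃ q = 4/5 ⊃ 1 = 1
¬p = ¬4/5 = 1/5
q ⊃ ¬p = 1 ⊃ 1/5 = 1/5
(q ⊃ p) ⊃ ¬p = 4/5 ⊃ 1/5 = 2/5
(q ⊃ ¬p) ⊃ ((q ⊃ p) ⊃ ¬p) = 1/5 ⊃ 2/5 = 1
((q ⊃ p) ⊃ q) ⊃ ((q ⊃ ¬p) ⊃ ((q ⊃ p) ⊃ ¬p)) = 1 ⊃ 1 = 1
and checking the remaining 35 assignments likewise gives ≥ 1 in every case.

Yes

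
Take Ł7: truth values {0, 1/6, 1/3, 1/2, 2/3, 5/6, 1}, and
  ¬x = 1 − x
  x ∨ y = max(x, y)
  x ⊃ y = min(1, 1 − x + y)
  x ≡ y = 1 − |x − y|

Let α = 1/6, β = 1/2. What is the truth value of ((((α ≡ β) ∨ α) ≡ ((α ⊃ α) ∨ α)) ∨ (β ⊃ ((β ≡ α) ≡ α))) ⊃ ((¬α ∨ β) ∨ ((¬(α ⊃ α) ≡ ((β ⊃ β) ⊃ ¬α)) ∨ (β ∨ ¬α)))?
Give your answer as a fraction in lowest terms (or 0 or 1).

α ≡ β = 1/6 ≡ 1/2 = 2/3
(α ≡ β) ∨ α = 2/3 ∨ 1/6 = 2/3
α ⊃ α = 1/6 ⊃ 1/6 = 1
(α ⊃ α) ∨ α = 1 ∨ 1/6 = 1
((α ≡ β) ∨ α) ≡ ((α ⊃ α) ∨ α) = 2/3 ≡ 1 = 2/3
β ≡ α = 1/2 ≡ 1/6 = 2/3
(β ≡ α) ≡ α = 2/3 ≡ 1/6 = 1/2
β ⊃ ((β ≡ α) ≡ α) = 1/2 ⊃ 1/2 = 1
(((α ≡ β) ∨ α) ≡ ((α ⊃ α) ∨ α)) ∨ (β ⊃ ((β ≡ α) ≡ α)) = 2/3 ∨ 1 = 1
¬α = ¬1/6 = 5/6
¬α ∨ β = 5/6 ∨ 1/2 = 5/6
α ⊃ α = 1/6 ⊃ 1/6 = 1
¬(α ⊃ α) = ¬1 = 0
β ⊃ β = 1/2 ⊃ 1/2 = 1
¬α = ¬1/6 = 5/6
(β ⊃ β) ⊃ ¬α = 1 ⊃ 5/6 = 5/6
¬(α ⊃ α) ≡ ((β ⊃ β) ⊃ ¬α) = 0 ≡ 5/6 = 1/6
¬α = ¬1/6 = 5/6
β ∨ ¬α = 1/2 ∨ 5/6 = 5/6
(¬(α ⊃ α) ≡ ((β ⊃ β) ⊃ ¬α)) ∨ (β ∨ ¬α) = 1/6 ∨ 5/6 = 5/6
(¬α ∨ β) ∨ ((¬(α ⊃ α) ≡ ((β ⊃ β) ⊃ ¬α)) ∨ (β ∨ ¬α)) = 5/6 ∨ 5/6 = 5/6
((((α ≡ β) ∨ α) ≡ ((α ⊃ α) ∨ α)) ∨ (β ⊃ ((β ≡ α) ≡ α))) ⊃ ((¬α ∨ β) ∨ ((¬(α ⊃ α) ≡ ((β ⊃ β) ⊃ ¬α)) ∨ (β ∨ ¬α))) = 1 ⊃ 5/6 = 5/6

5/6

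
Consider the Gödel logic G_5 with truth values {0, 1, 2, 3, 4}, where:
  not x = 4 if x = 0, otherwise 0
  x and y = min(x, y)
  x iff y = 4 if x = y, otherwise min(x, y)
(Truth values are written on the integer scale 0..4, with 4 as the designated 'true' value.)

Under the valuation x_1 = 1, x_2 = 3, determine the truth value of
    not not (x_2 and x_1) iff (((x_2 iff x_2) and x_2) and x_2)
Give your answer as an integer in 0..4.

3

x_2 and x_1 = 3 and 1 = 1
not (x_2 and x_1) = not 1 = 0
not not (x_2 and x_1) = not 0 = 4
x_2 iff x_2 = 3 iff 3 = 4
(x_2 iff x_2) and x_2 = 4 and 3 = 3
((x_2 iff x_2) and x_2) and x_2 = 3 and 3 = 3
not not (x_2 and x_1) iff (((x_2 iff x_2) and x_2) and x_2) = 4 iff 3 = 3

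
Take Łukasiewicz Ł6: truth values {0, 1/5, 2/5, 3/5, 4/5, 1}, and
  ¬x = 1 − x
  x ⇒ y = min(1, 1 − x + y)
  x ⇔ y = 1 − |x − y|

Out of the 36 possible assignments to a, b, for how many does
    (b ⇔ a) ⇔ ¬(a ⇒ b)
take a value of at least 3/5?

13

value 1: 1 assignment (counts)
value 4/5: 9 assignments (counts)
value 3/5: 3 assignments (counts)
value 2/5: 11 assignments
value 1/5: 5 assignments
value 0: 7 assignments
So 13 of the 36 assignments meet the threshold.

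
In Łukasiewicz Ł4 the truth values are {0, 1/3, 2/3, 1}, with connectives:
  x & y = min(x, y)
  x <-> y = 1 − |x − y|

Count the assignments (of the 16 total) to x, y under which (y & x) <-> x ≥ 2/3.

13

x = 0, y = 0 ↦ 1  ≥
x = 0, y = 1/3 ↦ 1  ≥
x = 0, y = 2/3 ↦ 1  ≥
x = 0, y = 1 ↦ 1  ≥
x = 1/3, y = 0 ↦ 2/3  ≥
x = 1/3, y = 1/3 ↦ 1  ≥
x = 1/3, y = 2/3 ↦ 1  ≥
x = 1/3, y = 1 ↦ 1  ≥
x = 2/3, y = 0 ↦ 1/3  <
x = 2/3, y = 1/3 ↦ 2/3  ≥
x = 2/3, y = 2/3 ↦ 1  ≥
x = 2/3, y = 1 ↦ 1  ≥
x = 1, y = 0 ↦ 0  <
x = 1, y = 1/3 ↦ 1/3  <
x = 1, y = 2/3 ↦ 2/3  ≥
x = 1, y = 1 ↦ 1  ≥
So 13 of the 16 assignments meet the threshold.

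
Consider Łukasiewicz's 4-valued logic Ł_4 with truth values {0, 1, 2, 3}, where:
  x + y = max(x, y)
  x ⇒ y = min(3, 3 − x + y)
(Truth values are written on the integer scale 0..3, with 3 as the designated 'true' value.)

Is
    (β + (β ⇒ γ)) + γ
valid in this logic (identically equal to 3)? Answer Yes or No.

No

Counterexample: take β = 1, γ = 0.
β ⇒ γ = 1 ⇒ 0 = 2
β + (β ⇒ γ) = 1 + 2 = 2
(β + (β ⇒ γ)) + γ = 2 + 0 = 2
This gives 2 ≠ 3.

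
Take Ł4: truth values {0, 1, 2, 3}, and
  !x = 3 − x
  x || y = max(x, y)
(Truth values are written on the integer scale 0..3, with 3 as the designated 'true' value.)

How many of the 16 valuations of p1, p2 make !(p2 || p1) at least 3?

p1 = 0, p2 = 0 ↦ 3  ≥
p1 = 0, p2 = 1 ↦ 2  <
p1 = 0, p2 = 2 ↦ 1  <
p1 = 0, p2 = 3 ↦ 0  <
p1 = 1, p2 = 0 ↦ 2  <
p1 = 1, p2 = 1 ↦ 2  <
p1 = 1, p2 = 2 ↦ 1  <
p1 = 1, p2 = 3 ↦ 0  <
p1 = 2, p2 = 0 ↦ 1  <
p1 = 2, p2 = 1 ↦ 1  <
p1 = 2, p2 = 2 ↦ 1  <
p1 = 2, p2 = 3 ↦ 0  <
p1 = 3, p2 = 0 ↦ 0  <
p1 = 3, p2 = 1 ↦ 0  <
p1 = 3, p2 = 2 ↦ 0  <
p1 = 3, p2 = 3 ↦ 0  <
So 1 of the 16 assignments meets the threshold.

1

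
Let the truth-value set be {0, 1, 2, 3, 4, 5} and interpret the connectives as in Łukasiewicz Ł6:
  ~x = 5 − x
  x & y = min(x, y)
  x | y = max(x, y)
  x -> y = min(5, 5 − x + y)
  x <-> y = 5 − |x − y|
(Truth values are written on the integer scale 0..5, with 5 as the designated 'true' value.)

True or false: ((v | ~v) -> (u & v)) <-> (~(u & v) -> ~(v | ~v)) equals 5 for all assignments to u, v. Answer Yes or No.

Yes

At u = 3, v = 5, for instance:
~v = ~5 = 0
v | ~v = 5 | 0 = 5
u & v = 3 & 5 = 3
(v | ~v) -> (u & v) = 5 -> 3 = 3
~(u & v) = ~3 = 2
~(v | ~v) = ~5 = 0
~(u & v) -> ~(v | ~v) = 2 -> 0 = 3
((v | ~v) -> (u & v)) <-> (~(u & v) -> ~(v | ~v)) = 3 <-> 3 = 5
and checking the remaining 35 assignments likewise gives ≥ 5 in every case.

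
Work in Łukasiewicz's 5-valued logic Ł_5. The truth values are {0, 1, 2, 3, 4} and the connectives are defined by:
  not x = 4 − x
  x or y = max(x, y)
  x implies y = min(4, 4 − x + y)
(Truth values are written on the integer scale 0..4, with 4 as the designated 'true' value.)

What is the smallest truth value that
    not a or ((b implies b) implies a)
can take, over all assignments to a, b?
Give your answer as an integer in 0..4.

Take a = 2, b = 0:
not a = not 2 = 2
b implies b = 0 implies 0 = 4
(b implies b) implies a = 4 implies 2 = 2
not a or ((b implies b) implies a) = 2 or 2 = 2
No assignment yields a value below 2, so this is the minimum.

2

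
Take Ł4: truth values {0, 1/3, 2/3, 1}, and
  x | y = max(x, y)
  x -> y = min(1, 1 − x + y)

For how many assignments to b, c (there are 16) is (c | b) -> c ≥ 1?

10

b = 0, c = 0 ↦ 1  ≥
b = 0, c = 1/3 ↦ 1  ≥
b = 0, c = 2/3 ↦ 1  ≥
b = 0, c = 1 ↦ 1  ≥
b = 1/3, c = 0 ↦ 2/3  <
b = 1/3, c = 1/3 ↦ 1  ≥
b = 1/3, c = 2/3 ↦ 1  ≥
b = 1/3, c = 1 ↦ 1  ≥
b = 2/3, c = 0 ↦ 1/3  <
b = 2/3, c = 1/3 ↦ 2/3  <
b = 2/3, c = 2/3 ↦ 1  ≥
b = 2/3, c = 1 ↦ 1  ≥
b = 1, c = 0 ↦ 0  <
b = 1, c = 1/3 ↦ 1/3  <
b = 1, c = 2/3 ↦ 2/3  <
b = 1, c = 1 ↦ 1  ≥
So 10 of the 16 assignments meet the threshold.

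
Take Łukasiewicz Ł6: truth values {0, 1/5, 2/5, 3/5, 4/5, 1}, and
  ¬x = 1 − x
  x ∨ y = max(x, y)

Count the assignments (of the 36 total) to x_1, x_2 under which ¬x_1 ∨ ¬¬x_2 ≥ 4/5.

20

value 1: 11 assignments (counts)
value 4/5: 9 assignments (counts)
value 3/5: 7 assignments
value 2/5: 5 assignments
value 1/5: 3 assignments
value 0: 1 assignment
So 20 of the 36 assignments meet the threshold.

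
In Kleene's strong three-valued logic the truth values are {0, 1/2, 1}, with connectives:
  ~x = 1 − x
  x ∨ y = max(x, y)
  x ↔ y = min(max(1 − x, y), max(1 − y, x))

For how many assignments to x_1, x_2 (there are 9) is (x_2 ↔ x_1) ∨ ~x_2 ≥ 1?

x_1 = 0, x_2 = 0 ↦ 1  ≥
x_1 = 0, x_2 = 1/2 ↦ 1/2  <
x_1 = 0, x_2 = 1 ↦ 0  <
x_1 = 1/2, x_2 = 0 ↦ 1  ≥
x_1 = 1/2, x_2 = 1/2 ↦ 1/2  <
x_1 = 1/2, x_2 = 1 ↦ 1/2  <
x_1 = 1, x_2 = 0 ↦ 1  ≥
x_1 = 1, x_2 = 1/2 ↦ 1/2  <
x_1 = 1, x_2 = 1 ↦ 1  ≥
So 4 of the 9 assignments meet the threshold.

4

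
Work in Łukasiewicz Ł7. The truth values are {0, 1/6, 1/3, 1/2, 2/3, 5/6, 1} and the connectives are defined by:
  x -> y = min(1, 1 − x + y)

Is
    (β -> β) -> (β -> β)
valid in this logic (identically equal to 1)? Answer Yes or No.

Yes

β = 0 ↦ 1
β = 1/6 ↦ 1
β = 1/3 ↦ 1
β = 1/2 ↦ 1
β = 2/3 ↦ 1
β = 5/6 ↦ 1
β = 1 ↦ 1
Every assignment gives a value ≥ 1.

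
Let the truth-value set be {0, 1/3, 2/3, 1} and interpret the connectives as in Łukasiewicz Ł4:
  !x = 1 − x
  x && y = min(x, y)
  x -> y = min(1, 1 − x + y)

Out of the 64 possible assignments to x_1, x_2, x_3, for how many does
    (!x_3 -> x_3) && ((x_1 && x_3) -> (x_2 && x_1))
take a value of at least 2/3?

value 1: 21 assignments (counts)
value 2/3: 22 assignments (counts)
value 1/3: 4 assignments
value 0: 17 assignments
So 43 of the 64 assignments meet the threshold.

43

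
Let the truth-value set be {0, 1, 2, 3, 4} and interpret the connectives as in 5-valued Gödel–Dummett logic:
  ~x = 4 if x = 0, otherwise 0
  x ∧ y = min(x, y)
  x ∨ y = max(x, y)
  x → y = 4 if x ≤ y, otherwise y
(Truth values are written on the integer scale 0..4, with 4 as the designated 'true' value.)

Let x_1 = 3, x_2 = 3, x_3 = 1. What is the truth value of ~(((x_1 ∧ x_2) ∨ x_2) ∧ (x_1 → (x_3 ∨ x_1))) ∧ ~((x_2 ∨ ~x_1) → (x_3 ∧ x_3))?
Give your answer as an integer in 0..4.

x_1 ∧ x_2 = 3 ∧ 3 = 3
(x_1 ∧ x_2) ∨ x_2 = 3 ∨ 3 = 3
x_3 ∨ x_1 = 1 ∨ 3 = 3
x_1 → (x_3 ∨ x_1) = 3 → 3 = 4
((x_1 ∧ x_2) ∨ x_2) ∧ (x_1 → (x_3 ∨ x_1)) = 3 ∧ 4 = 3
~(((x_1 ∧ x_2) ∨ x_2) ∧ (x_1 → (x_3 ∨ x_1))) = ~3 = 0
~x_1 = ~3 = 0
x_2 ∨ ~x_1 = 3 ∨ 0 = 3
x_3 ∧ x_3 = 1 ∧ 1 = 1
(x_2 ∨ ~x_1) → (x_3 ∧ x_3) = 3 → 1 = 1
~((x_2 ∨ ~x_1) → (x_3 ∧ x_3)) = ~1 = 0
~(((x_1 ∧ x_2) ∨ x_2) ∧ (x_1 → (x_3 ∨ x_1))) ∧ ~((x_2 ∨ ~x_1) → (x_3 ∧ x_3)) = 0 ∧ 0 = 0

0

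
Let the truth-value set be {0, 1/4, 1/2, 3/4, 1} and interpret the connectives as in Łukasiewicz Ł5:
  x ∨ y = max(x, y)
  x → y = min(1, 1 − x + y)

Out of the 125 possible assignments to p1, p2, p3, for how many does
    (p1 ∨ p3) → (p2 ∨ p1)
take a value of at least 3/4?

111

value 1: 95 assignments (counts)
value 3/4: 16 assignments (counts)
value 1/2: 9 assignments
value 1/4: 4 assignments
value 0: 1 assignment
So 111 of the 125 assignments meet the threshold.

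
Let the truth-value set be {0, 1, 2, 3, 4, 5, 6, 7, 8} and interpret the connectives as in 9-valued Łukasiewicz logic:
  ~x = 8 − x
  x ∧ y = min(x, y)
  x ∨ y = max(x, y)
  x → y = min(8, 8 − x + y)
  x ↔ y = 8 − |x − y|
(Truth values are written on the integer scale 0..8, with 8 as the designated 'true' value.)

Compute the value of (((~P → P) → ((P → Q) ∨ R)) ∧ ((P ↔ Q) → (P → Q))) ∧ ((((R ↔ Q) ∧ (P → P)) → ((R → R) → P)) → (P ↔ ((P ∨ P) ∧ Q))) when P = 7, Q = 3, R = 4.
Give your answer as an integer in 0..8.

~P = ~7 = 1
~P → P = 1 → 7 = 8
P → Q = 7 → 3 = 4
(P → Q) ∨ R = 4 ∨ 4 = 4
(~P → P) → ((P → Q) ∨ R) = 8 → 4 = 4
P ↔ Q = 7 ↔ 3 = 4
P → Q = 7 → 3 = 4
(P ↔ Q) → (P → Q) = 4 → 4 = 8
((~P → P) → ((P → Q) ∨ R)) ∧ ((P ↔ Q) → (P → Q)) = 4 ∧ 8 = 4
R ↔ Q = 4 ↔ 3 = 7
P → P = 7 → 7 = 8
(R ↔ Q) ∧ (P → P) = 7 ∧ 8 = 7
R → R = 4 → 4 = 8
(R → R) → P = 8 → 7 = 7
((R ↔ Q) ∧ (P → P)) → ((R → R) → P) = 7 → 7 = 8
P ∨ P = 7 ∨ 7 = 7
(P ∨ P) ∧ Q = 7 ∧ 3 = 3
P ↔ ((P ∨ P) ∧ Q) = 7 ↔ 3 = 4
(((R ↔ Q) ∧ (P → P)) → ((R → R) → P)) → (P ↔ ((P ∨ P) ∧ Q)) = 8 → 4 = 4
(((~P → P) → ((P → Q) ∨ R)) ∧ ((P ↔ Q) → (P → Q))) ∧ ((((R ↔ Q) ∧ (P → P)) → ((R → R) → P)) → (P ↔ ((P ∨ P) ∧ Q))) = 4 ∧ 4 = 4

4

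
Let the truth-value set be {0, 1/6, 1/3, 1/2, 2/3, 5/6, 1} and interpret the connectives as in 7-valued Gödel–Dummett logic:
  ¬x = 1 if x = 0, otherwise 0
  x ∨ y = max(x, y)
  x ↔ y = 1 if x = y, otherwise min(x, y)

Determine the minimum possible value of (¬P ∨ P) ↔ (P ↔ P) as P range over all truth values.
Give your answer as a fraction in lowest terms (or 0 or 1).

Take P = 1/6:
¬P = ¬1/6 = 0
¬P ∨ P = 0 ∨ 1/6 = 1/6
P ↔ P = 1/6 ↔ 1/6 = 1
(¬P ∨ P) ↔ (P ↔ P) = 1/6 ↔ 1 = 1/6
No assignment yields a value below 1/6, so this is the minimum.

1/6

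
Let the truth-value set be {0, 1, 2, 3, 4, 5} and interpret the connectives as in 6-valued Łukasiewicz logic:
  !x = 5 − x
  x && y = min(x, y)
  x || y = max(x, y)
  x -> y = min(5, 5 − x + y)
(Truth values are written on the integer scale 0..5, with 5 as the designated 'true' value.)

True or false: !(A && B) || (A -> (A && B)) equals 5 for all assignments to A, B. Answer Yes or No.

Counterexample: take A = 2, B = 1.
A && B = 2 && 1 = 1
!(A && B) = !1 = 4
A && B = 2 && 1 = 1
A -> (A && B) = 2 -> 1 = 4
!(A && B) || (A -> (A && B)) = 4 || 4 = 4
This gives 4 ≠ 5.

No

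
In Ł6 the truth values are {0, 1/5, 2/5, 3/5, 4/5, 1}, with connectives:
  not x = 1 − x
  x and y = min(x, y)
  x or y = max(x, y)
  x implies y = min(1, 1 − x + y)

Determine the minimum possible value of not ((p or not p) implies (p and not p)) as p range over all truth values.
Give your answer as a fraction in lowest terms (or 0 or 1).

Take p = 2/5:
not p = not 2/5 = 3/5
p or not p = 2/5 or 3/5 = 3/5
not p = not 2/5 = 3/5
p and not p = 2/5 and 3/5 = 2/5
(p or not p) implies (p and not p) = 3/5 implies 2/5 = 4/5
not ((p or not p) implies (p and not p)) = not 4/5 = 1/5
No assignment yields a value below 1/5, so this is the minimum.

1/5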